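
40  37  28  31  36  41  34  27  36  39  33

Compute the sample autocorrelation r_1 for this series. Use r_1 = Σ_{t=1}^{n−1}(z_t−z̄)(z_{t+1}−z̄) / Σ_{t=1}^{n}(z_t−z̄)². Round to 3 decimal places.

0.066

Mean z̄ = (40 + 37 + 28 + 31 + 36 + 41 + 34 + 27 + 36 + 39 + 33)/11 = 34.7273
Numerator Σ_{t=1}^{10}(z_t−z̄)(z_{t+1}−z̄) = 14.2893
Denominator Σ(z_t−z̄)² = 216.1818
r_1 = 14.2893 / 216.1818 = 0.066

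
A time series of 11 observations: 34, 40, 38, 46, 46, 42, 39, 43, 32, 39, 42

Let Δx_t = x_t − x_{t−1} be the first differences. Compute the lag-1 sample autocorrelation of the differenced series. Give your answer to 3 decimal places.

First differences Δx: 6, -2, 8, 0, -4, -3, 4, -11, 7, 3
Mean of differences = 0.8000
Numerator Σ(Δx_t−Δx̄)(Δx_{t+1}−Δx̄) = -127.8400
Denominator Σ(Δx_t−Δx̄)² = 317.6000
r_1(Δx) = -127.8400 / 317.6000 = -0.403

-0.403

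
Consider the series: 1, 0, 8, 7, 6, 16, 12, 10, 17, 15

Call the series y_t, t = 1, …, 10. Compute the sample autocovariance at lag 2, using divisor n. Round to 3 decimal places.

Mean ȳ = (1 + 0 + 8 + 7 + 6 + 16 + 12 + 10 + 17 + 15)/10 = 9.2000
Σ_{t=1}^{8}(y_t−ȳ)(y_{t+2}−ȳ) = 41.9200
γ_2 = 41.9200 / 10 = 4.192

4.192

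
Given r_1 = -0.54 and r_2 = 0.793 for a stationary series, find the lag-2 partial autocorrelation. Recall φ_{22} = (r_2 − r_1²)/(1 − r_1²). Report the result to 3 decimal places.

0.708

φ_{22} = (r_2 − r_1²) / (1 − r_1²)
r_1² = (-0.54)² = 0.2916
Numerator = 0.793 − 0.2916 = 0.5014; denominator = 1 − 0.2916 = 0.7084
φ_{22} = 0.5014 / 0.7084 = 0.708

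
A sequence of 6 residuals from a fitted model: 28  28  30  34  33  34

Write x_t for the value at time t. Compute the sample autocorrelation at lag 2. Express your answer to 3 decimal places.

0.015

Mean x̄ = (28 + 28 + 30 + 34 + 33 + 34)/6 = 31.1667
Numerator Σ_{t=1}^{4}(x_t−x̄)(x_{t+2}−x̄) = 0.6111
Denominator Σ(x_t−x̄)² = 40.8333
r_2 = 0.6111 / 40.8333 = 0.015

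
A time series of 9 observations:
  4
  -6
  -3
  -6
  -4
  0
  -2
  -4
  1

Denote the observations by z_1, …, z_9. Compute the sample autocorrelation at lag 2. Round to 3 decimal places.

-0.014

Mean z̄ = (4 − 6 − 3 − 6 − 4 + 0 − 2 − 4 + 1)/9 = -2.2222
Numerator Σ_{t=1}^{7}(z_t−z̄)(z_{t+2}−z̄) = -1.2099
Denominator Σ(z_t−z̄)² = 89.5556
r_2 = -1.2099 / 89.5556 = -0.014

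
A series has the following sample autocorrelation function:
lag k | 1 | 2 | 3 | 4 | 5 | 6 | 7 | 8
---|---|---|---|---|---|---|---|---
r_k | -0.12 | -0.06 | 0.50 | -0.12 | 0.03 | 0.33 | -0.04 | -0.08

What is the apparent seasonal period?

The largest autocorrelation is r_3 = 0.50, with a weaker echo at lag 6 (0.33); the remaining lags stay at or below 0.03.
The dominant spike at lag 3 indicates a seasonal period of 3.

3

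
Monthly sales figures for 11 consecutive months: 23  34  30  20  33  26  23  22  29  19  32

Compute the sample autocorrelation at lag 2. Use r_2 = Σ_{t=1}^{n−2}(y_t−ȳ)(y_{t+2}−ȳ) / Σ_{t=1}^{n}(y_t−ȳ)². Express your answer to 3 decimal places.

-0.058

Mean ȳ = (23 + 34 + 30 + 20 + 33 + 26 + 23 + 22 + 29 + 19 + 32)/11 = 26.4545
Numerator Σ_{t=1}^{9}(y_t−ȳ)(y_{t+2}−ȳ) = -16.8678
Denominator Σ(y_t−ȳ)² = 290.7273
r_2 = -16.8678 / 290.7273 = -0.058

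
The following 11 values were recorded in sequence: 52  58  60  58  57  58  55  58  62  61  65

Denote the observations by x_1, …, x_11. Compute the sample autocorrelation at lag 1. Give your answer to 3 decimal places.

0.248

Mean x̄ = (52 + 58 + 60 + 58 + 57 + 58 + 55 + 58 + 62 + 61 + 65)/11 = 58.5455
Numerator Σ_{t=1}^{10}(x_t−x̄)(x_{t+1}−x̄) = 29.9752
Denominator Σ(x_t−x̄)² = 120.7273
r_1 = 29.9752 / 120.7273 = 0.248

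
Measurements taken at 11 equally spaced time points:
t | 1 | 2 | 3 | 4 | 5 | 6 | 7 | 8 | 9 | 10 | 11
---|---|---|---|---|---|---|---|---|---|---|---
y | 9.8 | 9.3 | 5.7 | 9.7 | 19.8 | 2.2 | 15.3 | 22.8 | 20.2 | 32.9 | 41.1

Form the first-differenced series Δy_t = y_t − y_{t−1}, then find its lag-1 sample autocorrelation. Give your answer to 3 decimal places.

First differences Δy: -0.5, -3.6, 4.0, 10.1, -17.6, 13.1, 7.5, -2.6, 12.7, 8.2
Mean of differences = 3.1300
Numerator Σ(Δy_t−Δȳ)(Δy_{t+1}−Δȳ) = -314.3149
Denominator Σ(Δy_t−Δȳ)² = 806.1610
r_1(Δy) = -314.3149 / 806.1610 = -0.390

-0.390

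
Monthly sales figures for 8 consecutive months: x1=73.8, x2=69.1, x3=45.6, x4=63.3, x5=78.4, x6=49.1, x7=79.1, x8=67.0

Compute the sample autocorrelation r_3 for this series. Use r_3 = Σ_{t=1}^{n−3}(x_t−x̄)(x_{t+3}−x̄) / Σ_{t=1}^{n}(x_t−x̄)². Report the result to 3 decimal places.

0.309

Mean x̄ = (73.8 + 69.1 + 45.6 + 63.3 + 78.4 + 49.1 + 79.1 + 67.0)/8 = 65.6750
Deviations from mean: 8.1250, 3.4250, -20.0750, -2.3750, 12.7250, -16.5750, 13.4250, 1.3250
Σ(x_t−x̄)(x_{t+3}−x̄) = (-19.2969) + (43.5831) + (332.7431) + (-31.8844) + (16.8606) = 342.0056
Denominator Σ(x_t−x̄)² = 1105.0350
r_3 = 342.0056 / 1105.0350 = 0.309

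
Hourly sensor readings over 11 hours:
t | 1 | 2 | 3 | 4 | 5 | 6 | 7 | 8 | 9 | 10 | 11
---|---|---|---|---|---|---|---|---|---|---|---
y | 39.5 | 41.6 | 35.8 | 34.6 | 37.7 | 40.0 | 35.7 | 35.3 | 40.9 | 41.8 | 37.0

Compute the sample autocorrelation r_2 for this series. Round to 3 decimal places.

-0.630

Mean ȳ = (39.5 + 41.6 + 35.8 + 34.6 + 37.7 + 40.0 + 35.7 + 35.3 + 40.9 + 41.8 + 37.0)/11 = 38.1727
Numerator Σ_{t=1}^{9}(y_t−ȳ)(y_{t+2}−ȳ) = -45.2433
Denominator Σ(y_t−ȳ)² = 71.8018
r_2 = -45.2433 / 71.8018 = -0.630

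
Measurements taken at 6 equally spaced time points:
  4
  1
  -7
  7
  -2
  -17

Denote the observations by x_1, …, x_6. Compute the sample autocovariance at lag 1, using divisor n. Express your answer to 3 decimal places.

Mean x̄ = (4 + 1 − 7 + 7 − 2 − 17)/6 = -2.3333
Deviations: 6.3333, 3.3333, -4.6667, 9.3333, 0.3333, -14.6667
Σ_{t=1}^{5}(x_t−x̄)(x_{t+1}−x̄) = -39.7778
γ_1 = -39.7778 / 6 = -6.630

-6.630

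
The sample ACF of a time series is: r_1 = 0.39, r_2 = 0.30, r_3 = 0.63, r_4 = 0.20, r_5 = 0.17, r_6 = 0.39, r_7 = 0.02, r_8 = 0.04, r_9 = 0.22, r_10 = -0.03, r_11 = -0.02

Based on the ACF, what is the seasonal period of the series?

The largest autocorrelation is r_3 = 0.63; the remaining lags stay at or below 0.39. The elevated value at lag 1 (0.39), dropping to 0.30 at lag 2, reflects decaying short-term dependence rather than seasonality.
The dominant spike at lag 3 indicates a seasonal period of 3.

3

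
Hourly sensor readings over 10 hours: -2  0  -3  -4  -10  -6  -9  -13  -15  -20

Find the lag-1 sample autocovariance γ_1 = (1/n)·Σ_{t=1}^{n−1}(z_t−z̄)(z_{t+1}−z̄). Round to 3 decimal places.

21.876

Mean z̄ = (-2 + 0 − 3 − 4 − 10 − 6 − 9 − 13 − 15 − 20)/10 = -8.2000
Σ_{t=1}^{9}(z_t−z̄)(z_{t+1}−z̄) = 218.7600
γ_1 = 218.7600 / 10 = 21.876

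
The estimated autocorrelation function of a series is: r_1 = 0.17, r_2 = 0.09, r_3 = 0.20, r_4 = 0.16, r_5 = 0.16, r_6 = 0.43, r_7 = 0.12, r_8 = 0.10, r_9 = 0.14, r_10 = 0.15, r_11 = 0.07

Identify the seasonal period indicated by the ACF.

The largest autocorrelation is r_6 = 0.43; the remaining lags stay at or below 0.20.
The dominant spike at lag 6 indicates a seasonal period of 6.

6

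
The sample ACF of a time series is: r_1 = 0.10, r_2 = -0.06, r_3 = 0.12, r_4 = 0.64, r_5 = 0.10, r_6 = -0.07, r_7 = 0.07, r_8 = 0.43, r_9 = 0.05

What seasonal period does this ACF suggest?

4

The largest autocorrelation is r_4 = 0.64, with a weaker echo at lag 8 (0.43); the remaining lags stay at or below 0.12.
The dominant spike at lag 4 indicates a seasonal period of 4.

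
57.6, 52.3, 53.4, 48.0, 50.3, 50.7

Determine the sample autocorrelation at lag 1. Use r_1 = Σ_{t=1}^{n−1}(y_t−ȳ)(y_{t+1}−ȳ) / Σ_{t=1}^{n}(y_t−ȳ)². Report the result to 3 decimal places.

Mean ȳ = (57.6 + 52.3 + 53.4 + 48.0 + 50.3 + 50.7)/6 = 52.0500
Deviations from mean: 5.5500, 0.2500, 1.3500, -4.0500, -1.7500, -1.3500
Numerator Σ_{t=1}^{5}(y_t−ȳ)(y_{t+1}−ȳ) = 5.7075
Denominator Σ(y_t−ȳ)² = 53.9750
r_1 = 5.7075 / 53.9750 = 0.106

0.106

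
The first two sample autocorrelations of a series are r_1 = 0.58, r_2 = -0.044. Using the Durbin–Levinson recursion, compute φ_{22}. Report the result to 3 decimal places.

-0.573

φ_{22} = (r_2 − r_1²) / (1 − r_1²)
r_1² = (0.58)² = 0.3364
Numerator = -0.044 − 0.3364 = -0.3804; denominator = 1 − 0.3364 = 0.6636
φ_{22} = -0.3804 / 0.6636 = -0.573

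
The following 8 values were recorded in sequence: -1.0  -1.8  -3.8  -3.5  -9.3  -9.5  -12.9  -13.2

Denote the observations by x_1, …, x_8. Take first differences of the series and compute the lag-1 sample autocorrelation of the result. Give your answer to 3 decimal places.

First differences Δx: -0.8, -2.0, 0.3, -5.8, -0.2, -3.4, -0.3
Mean of differences = -1.7429
Numerator Σ(Δx_t−Δx̄)(Δx_{t+1}−Δx̄) = -20.2633
Denominator Σ(Δx_t−Δx̄)² = 28.7971
r_1(Δx) = -20.2633 / 28.7971 = -0.704

-0.704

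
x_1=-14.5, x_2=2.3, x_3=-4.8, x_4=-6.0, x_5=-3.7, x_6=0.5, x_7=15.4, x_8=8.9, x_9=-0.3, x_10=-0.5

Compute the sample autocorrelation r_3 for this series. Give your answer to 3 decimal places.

Mean x̄ = (-14.5 + 2.3 − 4.8 − 6.0 − 3.7 + 0.5 + 15.4 + 8.9 − 0.3 − 0.5)/10 = -0.2700
Σ(x_t−x̄)(x_{t+3}−x̄) = (81.5379) + (-8.8151) + (-3.4881) + (-89.7891) + (-31.4531) + (-0.0231) + (-3.6041) = -55.6347
Denominator Σ(x_t−x̄)² = 604.5010
r_3 = -55.6347 / 604.5010 = -0.092

-0.092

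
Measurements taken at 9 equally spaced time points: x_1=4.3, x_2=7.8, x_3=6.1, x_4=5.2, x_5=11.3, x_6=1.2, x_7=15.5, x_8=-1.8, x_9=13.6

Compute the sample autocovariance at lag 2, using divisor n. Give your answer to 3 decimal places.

Mean x̄ = (4.3 + 7.8 + 6.1 + 5.2 + 11.3 + 1.2 + 15.5 − 1.8 + 13.6)/9 = 7.0222
Σ_{t=1}^{7}(x_t−x̄)(x_{t+2}−x̄) = 151.1535
γ_2 = 151.1535 / 9 = 16.795

16.795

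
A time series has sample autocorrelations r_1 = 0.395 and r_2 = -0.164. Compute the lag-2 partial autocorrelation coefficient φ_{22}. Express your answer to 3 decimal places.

φ_{22} = (r_2 − r_1²) / (1 − r_1²)
r_1² = (0.395)² = 0.156025
Numerator = -0.164 − 0.1560 = -0.3200; denominator = 1 − 0.1560 = 0.8440
φ_{22} = -0.3200 / 0.8440 = -0.379

-0.379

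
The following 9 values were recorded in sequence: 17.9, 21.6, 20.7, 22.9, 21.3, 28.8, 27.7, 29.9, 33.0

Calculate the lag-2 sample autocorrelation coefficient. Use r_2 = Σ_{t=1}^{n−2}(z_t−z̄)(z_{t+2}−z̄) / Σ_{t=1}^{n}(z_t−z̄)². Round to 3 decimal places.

Mean z̄ = (17.9 + 21.6 + 20.7 + 22.9 + 21.3 + 28.8 + 27.7 + 29.9 + 33.0)/9 = 24.8667
Numerator Σ_{t=1}^{7}(z_t−z̄)(z_{t+2}−z̄) = 75.3144
Denominator Σ(z_t−z̄)² = 208.1400
r_2 = 75.3144 / 208.1400 = 0.362

0.362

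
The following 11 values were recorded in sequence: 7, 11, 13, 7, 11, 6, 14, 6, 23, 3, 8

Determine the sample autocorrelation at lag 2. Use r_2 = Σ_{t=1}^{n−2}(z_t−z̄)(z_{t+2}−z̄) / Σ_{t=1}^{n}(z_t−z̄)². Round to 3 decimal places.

Mean z̄ = (7 + 11 + 13 + 7 + 11 + 6 + 14 + 6 + 23 + 3 + 8)/11 = 9.9091
Numerator Σ_{t=1}^{9}(z_t−z̄)(z_{t+2}−z̄) = 77.8926
Denominator Σ(z_t−z̄)² = 298.9091
r_2 = 77.8926 / 298.9091 = 0.261

0.261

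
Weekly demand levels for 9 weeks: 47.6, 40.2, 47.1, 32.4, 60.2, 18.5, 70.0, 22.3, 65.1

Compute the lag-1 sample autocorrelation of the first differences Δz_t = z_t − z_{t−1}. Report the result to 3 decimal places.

-0.872

First differences Δz: -7.4, 6.9, -14.7, 27.8, -41.7, 51.5, -47.7, 42.8
Mean of differences = 2.1875
Numerator Σ(Δz_t−Δz̄)(Δz_{t+1}−Δz̄) = -8331.6989
Denominator Σ(Δz_t−Δz̄)² = 9551.2888
r_1(Δz) = -8331.6989 / 9551.2888 = -0.872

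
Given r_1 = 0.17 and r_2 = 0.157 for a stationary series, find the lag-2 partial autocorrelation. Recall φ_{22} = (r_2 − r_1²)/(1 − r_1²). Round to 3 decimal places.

0.132

φ_{22} = (r_2 − r_1²) / (1 − r_1²)
r_1² = (0.17)² = 0.0289
Numerator = 0.157 − 0.0289 = 0.1281; denominator = 1 − 0.0289 = 0.9711
φ_{22} = 0.1281 / 0.9711 = 0.132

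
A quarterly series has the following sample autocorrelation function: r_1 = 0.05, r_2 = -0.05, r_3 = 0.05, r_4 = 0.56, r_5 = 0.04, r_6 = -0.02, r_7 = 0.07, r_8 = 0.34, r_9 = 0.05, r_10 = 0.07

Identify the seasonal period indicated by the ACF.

4

The largest autocorrelation is r_4 = 0.56, with a weaker echo at lag 8 (0.34); the remaining lags stay at or below 0.07.
The dominant spike at lag 4 indicates a seasonal period of 4.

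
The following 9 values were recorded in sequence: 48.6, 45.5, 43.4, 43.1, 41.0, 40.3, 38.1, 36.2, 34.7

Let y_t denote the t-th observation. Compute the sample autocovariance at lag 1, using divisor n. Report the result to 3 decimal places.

Mean ȳ = (48.6 + 45.5 + 43.4 + 43.1 + 41.0 + 40.3 + 38.1 + 36.2 + 34.7)/9 = 41.2111
Σ_{t=1}^{8}(y_t−ȳ)(y_{t+1}−ȳ) = 96.0588
γ_1 = 96.0588 / 9 = 10.673

10.673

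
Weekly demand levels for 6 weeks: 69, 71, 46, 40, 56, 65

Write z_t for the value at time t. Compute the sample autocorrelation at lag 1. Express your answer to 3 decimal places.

0.274

Mean z̄ = (69 + 71 + 46 + 40 + 56 + 65)/6 = 57.8333
Deviations from mean: 11.1667, 13.1667, -11.8333, -17.8333, -1.8333, 7.1667
Σ(z_t−z̄)(z_{t+1}−z̄) = (147.0278) + (-155.8056) + (211.0278) + (32.6944) + (-13.1389) = 221.8056
Denominator Σ(z_t−z̄)² = 810.8333
r_1 = 221.8056 / 810.8333 = 0.274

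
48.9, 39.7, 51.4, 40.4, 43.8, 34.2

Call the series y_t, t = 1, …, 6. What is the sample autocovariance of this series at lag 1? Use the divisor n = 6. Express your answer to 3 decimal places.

-13.062

Mean ȳ = (48.9 + 39.7 + 51.4 + 40.4 + 43.8 + 34.2)/6 = 43.0667
Σ_{t=1}^{5}(y_t−ȳ)(y_{t+1}−ȳ) = -78.3744
γ_1 = -78.3744 / 6 = -13.062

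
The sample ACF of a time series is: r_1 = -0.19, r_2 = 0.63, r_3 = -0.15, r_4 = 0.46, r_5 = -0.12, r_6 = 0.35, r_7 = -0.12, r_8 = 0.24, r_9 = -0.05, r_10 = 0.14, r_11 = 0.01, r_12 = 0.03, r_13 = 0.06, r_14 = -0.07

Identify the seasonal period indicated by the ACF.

2

The largest autocorrelation is r_2 = 0.63, with weaker echoes at lags 4 (0.46), 6 (0.35) and 8 (0.24); the remaining lags stay at or below 0.14.
The dominant spike at lag 2 indicates a seasonal period of 2.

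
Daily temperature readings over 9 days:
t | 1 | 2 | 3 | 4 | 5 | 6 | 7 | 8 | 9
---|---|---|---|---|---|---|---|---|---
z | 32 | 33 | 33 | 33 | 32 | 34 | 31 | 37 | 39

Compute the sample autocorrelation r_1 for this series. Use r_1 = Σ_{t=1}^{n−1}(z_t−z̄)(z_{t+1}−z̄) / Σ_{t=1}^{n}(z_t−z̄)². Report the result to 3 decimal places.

0.202

Mean z̄ = (32 + 33 + 33 + 33 + 32 + 34 + 31 + 37 + 39)/9 = 33.7778
Numerator Σ_{t=1}^{8}(z_t−z̄)(z_{t+1}−z̄) = 10.8395
Denominator Σ(z_t−z̄)² = 53.5556
r_1 = 10.8395 / 53.5556 = 0.202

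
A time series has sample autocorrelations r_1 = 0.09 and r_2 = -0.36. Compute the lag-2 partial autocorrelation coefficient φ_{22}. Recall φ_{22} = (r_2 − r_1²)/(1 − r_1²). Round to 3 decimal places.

φ_{22} = (r_2 − r_1²) / (1 − r_1²)
r_1² = (0.09)² = 0.0081
Numerator = -0.36 − 0.0081 = -0.3681; denominator = 1 − 0.0081 = 0.9919
φ_{22} = -0.3681 / 0.9919 = -0.371

-0.371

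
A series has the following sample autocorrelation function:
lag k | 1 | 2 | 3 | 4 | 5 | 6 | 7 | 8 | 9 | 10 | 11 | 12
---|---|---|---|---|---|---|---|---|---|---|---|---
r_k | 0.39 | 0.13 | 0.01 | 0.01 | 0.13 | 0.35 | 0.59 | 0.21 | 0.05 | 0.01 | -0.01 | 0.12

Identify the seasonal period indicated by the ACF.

7

The largest autocorrelation is r_7 = 0.59; the remaining lags stay at or below 0.39. The elevated value at lag 1 (0.39), dropping to 0.13 at lag 2, reflects decaying short-term dependence rather than seasonality.
The dominant spike at lag 7 indicates a seasonal period of 7.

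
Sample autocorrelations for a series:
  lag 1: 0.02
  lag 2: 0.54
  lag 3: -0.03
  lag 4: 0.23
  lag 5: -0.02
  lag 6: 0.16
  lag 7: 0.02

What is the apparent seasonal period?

2

The largest autocorrelation is r_2 = 0.54, with weaker echoes at lags 4 (0.23) and 6 (0.16); the remaining lags stay at or below 0.02.
The dominant spike at lag 2 indicates a seasonal period of 2.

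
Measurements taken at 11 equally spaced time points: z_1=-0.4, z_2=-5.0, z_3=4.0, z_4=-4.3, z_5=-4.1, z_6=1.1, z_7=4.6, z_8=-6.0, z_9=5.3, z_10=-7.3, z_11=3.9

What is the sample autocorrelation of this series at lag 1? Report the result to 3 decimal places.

-0.678

Mean z̄ = (-0.4 − 5.0 + 4.0 − 4.3 − 4.1 + 1.1 + 4.6 − 6.0 + 5.3 − 7.3 + 3.9)/11 = -0.7455
Numerator Σ_{t=1}^{10}(z_t−z̄)(z_{t+1}−z̄) = -152.8575
Denominator Σ(z_t−z̄)² = 225.3073
r_1 = -152.8575 / 225.3073 = -0.678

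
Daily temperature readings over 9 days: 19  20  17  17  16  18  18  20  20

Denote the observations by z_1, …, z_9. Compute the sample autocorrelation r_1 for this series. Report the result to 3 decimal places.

0.383

Mean z̄ = (19 + 20 + 17 + 17 + 16 + 18 + 18 + 20 + 20)/9 = 18.3333
Numerator Σ_{t=1}^{8}(z_t−z̄)(z_{t+1}−z̄) = 6.8889
Denominator Σ(z_t−z̄)² = 18.0000
r_1 = 6.8889 / 18.0000 = 0.383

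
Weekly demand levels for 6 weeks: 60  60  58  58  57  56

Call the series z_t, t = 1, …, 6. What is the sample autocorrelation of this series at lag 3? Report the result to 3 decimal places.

-0.162

Mean z̄ = (60 + 60 + 58 + 58 + 57 + 56)/6 = 58.1667
Deviations from mean: 1.8333, 1.8333, -0.1667, -0.1667, -1.1667, -2.1667
Σ(z_t−z̄)(z_{t+3}−z̄) = (-0.3056) + (-2.1389) + (0.3611) = -2.0833
Denominator Σ(z_t−z̄)² = 12.8333
r_3 = -2.0833 / 12.8333 = -0.162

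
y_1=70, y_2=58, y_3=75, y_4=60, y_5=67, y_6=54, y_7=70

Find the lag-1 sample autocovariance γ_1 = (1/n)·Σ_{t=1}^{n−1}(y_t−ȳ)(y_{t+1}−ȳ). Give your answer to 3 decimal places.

Mean ȳ = (70 + 58 + 75 + 60 + 67 + 54 + 70)/7 = 64.8571
Deviations: 5.1429, -6.8571, 10.1429, -4.8571, 2.1429, -10.8571, 5.1429
Σ_{t=1}^{6}(y_t−ȳ)(y_{t+1}−ȳ) = -243.5918
γ_1 = -243.5918 / 7 = -34.799

-34.799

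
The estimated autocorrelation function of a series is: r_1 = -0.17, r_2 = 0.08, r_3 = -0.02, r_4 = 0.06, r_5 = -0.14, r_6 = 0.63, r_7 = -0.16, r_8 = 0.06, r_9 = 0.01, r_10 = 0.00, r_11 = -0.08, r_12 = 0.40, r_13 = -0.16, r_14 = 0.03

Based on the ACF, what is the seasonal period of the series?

6

The largest autocorrelation is r_6 = 0.63, with a weaker echo at lag 12 (0.40); the remaining lags stay at or below 0.08.
The dominant spike at lag 6 indicates a seasonal period of 6.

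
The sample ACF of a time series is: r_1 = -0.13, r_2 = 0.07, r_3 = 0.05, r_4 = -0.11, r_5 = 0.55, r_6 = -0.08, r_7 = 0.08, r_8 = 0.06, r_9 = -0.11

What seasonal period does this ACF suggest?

5

The largest autocorrelation is r_5 = 0.55; the remaining lags stay at or below 0.08.
The dominant spike at lag 5 indicates a seasonal period of 5.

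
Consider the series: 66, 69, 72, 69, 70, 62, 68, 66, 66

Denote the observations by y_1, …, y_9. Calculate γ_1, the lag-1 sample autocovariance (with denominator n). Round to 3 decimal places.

-0.022

Mean ȳ = (66 + 69 + 72 + 69 + 70 + 62 + 68 + 66 + 66)/9 = 67.5556
Σ_{t=1}^{8}(y_t−ȳ)(y_{t+1}−ȳ) = -0.1975
γ_1 = -0.1975 / 9 = -0.022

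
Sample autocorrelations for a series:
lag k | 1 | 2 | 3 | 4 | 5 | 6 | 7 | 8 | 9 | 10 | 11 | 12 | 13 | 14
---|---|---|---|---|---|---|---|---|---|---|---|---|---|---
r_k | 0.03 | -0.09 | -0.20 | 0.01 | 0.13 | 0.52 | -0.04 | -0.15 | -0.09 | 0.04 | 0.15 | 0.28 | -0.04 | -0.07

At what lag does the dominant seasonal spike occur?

The largest autocorrelation is r_6 = 0.52, with a weaker echo at lag 12 (0.28); the remaining lags stay at or below 0.15.
The dominant spike at lag 6 indicates a seasonal period of 6.

6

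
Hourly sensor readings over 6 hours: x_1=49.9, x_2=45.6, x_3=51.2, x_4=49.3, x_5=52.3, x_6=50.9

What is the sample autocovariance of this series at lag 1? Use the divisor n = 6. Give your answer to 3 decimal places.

Mean x̄ = (49.9 + 45.6 + 51.2 + 49.3 + 52.3 + 50.9)/6 = 49.8667
Σ_{t=1}^{5}(x_t−x̄)(x_{t+1}−x̄) = -5.4511
γ_1 = -5.4511 / 6 = -0.909

-0.909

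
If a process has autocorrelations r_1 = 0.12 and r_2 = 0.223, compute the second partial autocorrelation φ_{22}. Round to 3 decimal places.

0.212

φ_{22} = (r_2 − r_1²) / (1 − r_1²)
r_1² = (0.12)² = 0.0144
Numerator = 0.223 − 0.0144 = 0.2086; denominator = 1 − 0.0144 = 0.9856
φ_{22} = 0.2086 / 0.9856 = 0.212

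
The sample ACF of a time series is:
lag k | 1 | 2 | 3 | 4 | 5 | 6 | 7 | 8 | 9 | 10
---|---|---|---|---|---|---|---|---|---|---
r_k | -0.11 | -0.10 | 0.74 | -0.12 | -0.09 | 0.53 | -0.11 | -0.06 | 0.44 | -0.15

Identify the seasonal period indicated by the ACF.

3

The largest autocorrelation is r_3 = 0.74, with weaker echoes at lags 6 (0.53) and 9 (0.44); the remaining lags stay at or below -0.06.
The dominant spike at lag 3 indicates a seasonal period of 3.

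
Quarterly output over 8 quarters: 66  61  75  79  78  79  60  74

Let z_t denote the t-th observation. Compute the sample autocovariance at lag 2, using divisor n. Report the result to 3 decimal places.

Mean z̄ = (66 + 61 + 75 + 79 + 78 + 79 + 60 + 74)/8 = 71.5000
Deviations: -5.5000, -10.5000, 3.5000, 7.5000, 6.5000, 7.5000, -11.5000, 2.5000
Σ_{t=1}^{6}(z_t−z̄)(z_{t+2}−z̄) = -75.0000
γ_2 = -75.0000 / 8 = -9.375

-9.375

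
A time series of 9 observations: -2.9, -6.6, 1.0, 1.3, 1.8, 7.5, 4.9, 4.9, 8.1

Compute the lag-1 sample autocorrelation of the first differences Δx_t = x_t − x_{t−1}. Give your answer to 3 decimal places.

-0.522

First differences Δx: -3.7, 7.6, 0.3, 0.5, 5.7, -2.6, 0.0, 3.2
Mean of differences = 1.3750
Numerator Σ(Δx_t−Δx̄)(Δx_{t+1}−Δx̄) = -55.3631
Denominator Σ(Δx_t−Δx̄)² = 106.1550
r_1(Δx) = -55.3631 / 106.1550 = -0.522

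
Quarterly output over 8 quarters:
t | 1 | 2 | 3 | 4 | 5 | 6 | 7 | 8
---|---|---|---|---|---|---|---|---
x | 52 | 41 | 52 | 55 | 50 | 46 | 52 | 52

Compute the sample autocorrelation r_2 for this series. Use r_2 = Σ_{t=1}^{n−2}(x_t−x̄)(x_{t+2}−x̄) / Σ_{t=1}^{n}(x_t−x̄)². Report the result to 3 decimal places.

Mean x̄ = (52 + 41 + 52 + 55 + 50 + 46 + 52 + 52)/8 = 50.0000
Σ(x_t−x̄)(x_{t+2}−x̄) = (4.0000) + (-45.0000) + (0.0000) + (-20.0000) + (0.0000) + (-8.0000) = -69.0000
Denominator Σ(x_t−x̄)² = 138.0000
r_2 = -69.0000 / 138.0000 = -0.500

-0.500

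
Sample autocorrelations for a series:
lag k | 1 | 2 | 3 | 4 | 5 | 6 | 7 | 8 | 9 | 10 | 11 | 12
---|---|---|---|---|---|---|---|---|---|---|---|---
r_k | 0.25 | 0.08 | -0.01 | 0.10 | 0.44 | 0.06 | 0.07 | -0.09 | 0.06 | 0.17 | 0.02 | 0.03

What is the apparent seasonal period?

5

The largest autocorrelation is r_5 = 0.44; the remaining lags stay at or below 0.25. The elevated value at lag 1 (0.25), dropping to 0.08 at lag 2, reflects decaying short-term dependence rather than seasonality.
The dominant spike at lag 5 indicates a seasonal period of 5.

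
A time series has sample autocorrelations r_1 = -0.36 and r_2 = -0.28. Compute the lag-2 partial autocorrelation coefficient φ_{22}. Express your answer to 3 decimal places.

-0.471

φ_{22} = (r_2 − r_1²) / (1 − r_1²)
r_1² = (-0.36)² = 0.1296
Numerator = -0.28 − 0.1296 = -0.4096; denominator = 1 − 0.1296 = 0.8704
φ_{22} = -0.4096 / 0.8704 = -0.471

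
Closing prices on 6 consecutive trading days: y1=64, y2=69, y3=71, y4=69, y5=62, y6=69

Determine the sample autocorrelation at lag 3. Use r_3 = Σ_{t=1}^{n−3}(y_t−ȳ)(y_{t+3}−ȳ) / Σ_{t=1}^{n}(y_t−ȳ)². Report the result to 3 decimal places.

Mean ȳ = (64 + 69 + 71 + 69 + 62 + 69)/6 = 67.3333
Deviations from mean: -3.3333, 1.6667, 3.6667, 1.6667, -5.3333, 1.6667
Σ(y_t−ȳ)(y_{t+3}−ȳ) = (-5.5556) + (-8.8889) + (6.1111) = -8.3333
Denominator Σ(y_t−ȳ)² = 61.3333
r_3 = -8.3333 / 61.3333 = -0.136

-0.136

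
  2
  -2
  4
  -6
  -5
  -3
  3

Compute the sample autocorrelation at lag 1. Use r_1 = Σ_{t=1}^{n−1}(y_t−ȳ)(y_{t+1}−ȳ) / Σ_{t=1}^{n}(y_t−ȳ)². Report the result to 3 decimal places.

-0.135

Mean ȳ = (2 − 2 + 4 − 6 − 5 − 3 + 3)/7 = -1.0000
Deviations from mean: 3.0000, -1.0000, 5.0000, -5.0000, -4.0000, -2.0000, 4.0000
Σ(y_t−ȳ)(y_{t+1}−ȳ) = (-3.0000) + (-5.0000) + (-25.0000) + (20.0000) + (8.0000) + (-8.0000) = -13.0000
Denominator Σ(y_t−ȳ)² = 96.0000
r_1 = -13.0000 / 96.0000 = -0.135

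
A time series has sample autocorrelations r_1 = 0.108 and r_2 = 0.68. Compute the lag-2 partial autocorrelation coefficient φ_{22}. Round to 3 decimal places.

φ_{22} = (r_2 − r_1²) / (1 − r_1²)
r_1² = (0.108)² = 0.011664
Numerator = 0.68 − 0.0117 = 0.6683; denominator = 1 − 0.0117 = 0.9883
φ_{22} = 0.6683 / 0.9883 = 0.676

0.676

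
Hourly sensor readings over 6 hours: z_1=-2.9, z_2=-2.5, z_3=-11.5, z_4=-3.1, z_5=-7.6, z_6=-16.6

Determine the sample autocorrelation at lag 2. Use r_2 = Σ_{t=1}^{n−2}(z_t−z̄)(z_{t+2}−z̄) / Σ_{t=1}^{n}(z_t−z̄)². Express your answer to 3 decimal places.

Mean z̄ = (-2.9 − 2.5 − 11.5 − 3.1 − 7.6 − 16.6)/6 = -7.3667
Deviations from mean: 4.4667, 4.8667, -4.1333, 4.2667, -0.2333, -9.2333
Σ(z_t−z̄)(z_{t+2}−z̄) = (-18.4622) + (20.7644) + (0.9644) + (-39.3956) = -36.1289
Denominator Σ(z_t−z̄)² = 164.2333
r_2 = -36.1289 / 164.2333 = -0.220

-0.220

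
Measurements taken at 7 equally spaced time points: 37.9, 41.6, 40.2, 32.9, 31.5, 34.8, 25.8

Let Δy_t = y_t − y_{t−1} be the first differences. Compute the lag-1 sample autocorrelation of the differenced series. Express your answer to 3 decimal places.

-0.266

First differences Δy: 3.7, -1.4, -7.3, -1.4, 3.3, -9.0
Mean of differences = -2.0167
Numerator Σ(Δy_t−Δȳ)(Δy_{t+1}−Δȳ) = -36.8403
Denominator Σ(Δy_t−Δȳ)² = 138.3883
r_1(Δy) = -36.8403 / 138.3883 = -0.266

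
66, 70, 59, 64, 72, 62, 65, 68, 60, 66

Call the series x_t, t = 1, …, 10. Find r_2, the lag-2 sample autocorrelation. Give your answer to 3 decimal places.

Mean x̄ = (66 + 70 + 59 + 64 + 72 + 62 + 65 + 68 + 60 + 66)/10 = 65.2000
Numerator Σ_{t=1}^{8}(x_t−x̄)(x_{t+2}−x̄) = -56.0800
Denominator Σ(x_t−x̄)² = 155.6000
r_2 = -56.0800 / 155.6000 = -0.360

-0.360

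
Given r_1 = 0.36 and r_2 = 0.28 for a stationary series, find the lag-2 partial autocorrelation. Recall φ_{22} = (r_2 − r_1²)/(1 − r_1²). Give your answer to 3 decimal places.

0.173

φ_{22} = (r_2 − r_1²) / (1 − r_1²)
r_1² = (0.36)² = 0.1296
Numerator = 0.28 − 0.1296 = 0.1504; denominator = 1 − 0.1296 = 0.8704
φ_{22} = 0.1504 / 0.8704 = 0.173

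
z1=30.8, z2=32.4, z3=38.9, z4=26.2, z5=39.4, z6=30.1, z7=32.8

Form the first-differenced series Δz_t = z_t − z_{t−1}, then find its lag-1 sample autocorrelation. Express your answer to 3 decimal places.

-0.817

First differences Δz: 1.6, 6.5, -12.7, 13.2, -9.3, 2.7
Mean of differences = 0.3333
Numerator Σ(Δz_t−Δz̄)(Δz_{t+1}−Δz̄) = -387.0044
Denominator Σ(Δz_t−Δz̄)² = 473.4533
r_1(Δz) = -387.0044 / 473.4533 = -0.817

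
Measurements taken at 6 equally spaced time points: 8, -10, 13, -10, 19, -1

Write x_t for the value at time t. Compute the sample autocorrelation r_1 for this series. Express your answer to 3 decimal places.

Mean x̄ = (8 − 10 + 13 − 10 + 19 − 1)/6 = 3.1667
Deviations from mean: 4.8333, -13.1667, 9.8333, -13.1667, 15.8333, -4.1667
Numerator Σ_{t=1}^{5}(x_t−x̄)(x_{t+1}−x̄) = -597.0278
Denominator Σ(x_t−x̄)² = 734.8333
r_1 = -597.0278 / 734.8333 = -0.812

-0.812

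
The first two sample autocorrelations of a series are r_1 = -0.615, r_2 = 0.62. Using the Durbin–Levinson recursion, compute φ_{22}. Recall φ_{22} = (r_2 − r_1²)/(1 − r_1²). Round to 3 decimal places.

φ_{22} = (r_2 − r_1²) / (1 − r_1²)
r_1² = (-0.615)² = 0.378225
Numerator = 0.62 − 0.3782 = 0.2418; denominator = 1 − 0.3782 = 0.6218
φ_{22} = 0.2418 / 0.6218 = 0.389

0.389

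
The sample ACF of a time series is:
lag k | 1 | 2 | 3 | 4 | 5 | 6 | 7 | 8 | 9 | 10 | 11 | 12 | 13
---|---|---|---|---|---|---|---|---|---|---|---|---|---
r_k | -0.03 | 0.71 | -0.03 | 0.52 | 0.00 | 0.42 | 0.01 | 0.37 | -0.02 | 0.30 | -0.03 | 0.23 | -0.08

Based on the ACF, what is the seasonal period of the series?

The largest autocorrelation is r_2 = 0.71, with weaker echoes at lags 4 (0.52), 6 (0.42), 8 (0.37), 10 (0.30) and 12 (0.23); the remaining lags stay at or below 0.01.
The dominant spike at lag 2 indicates a seasonal period of 2.

2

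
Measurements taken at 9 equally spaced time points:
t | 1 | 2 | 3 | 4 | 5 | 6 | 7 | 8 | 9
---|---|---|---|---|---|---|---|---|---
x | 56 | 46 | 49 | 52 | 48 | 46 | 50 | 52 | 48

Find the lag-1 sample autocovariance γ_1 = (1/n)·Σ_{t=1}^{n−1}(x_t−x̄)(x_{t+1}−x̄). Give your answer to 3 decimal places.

Mean x̄ = (56 + 46 + 49 + 52 + 48 + 46 + 50 + 52 + 48)/9 = 49.6667
Σ_{t=1}^{8}(x_t−x̄)(x_{t+1}−x̄) = -24.4444
γ_1 = -24.4444 / 9 = -2.716

-2.716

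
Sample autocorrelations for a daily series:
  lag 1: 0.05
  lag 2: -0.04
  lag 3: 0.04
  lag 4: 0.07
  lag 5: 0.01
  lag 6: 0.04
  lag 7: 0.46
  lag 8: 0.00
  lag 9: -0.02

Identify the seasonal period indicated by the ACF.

The largest autocorrelation is r_7 = 0.46; the remaining lags stay at or below 0.07.
The dominant spike at lag 7 indicates a seasonal period of 7.

7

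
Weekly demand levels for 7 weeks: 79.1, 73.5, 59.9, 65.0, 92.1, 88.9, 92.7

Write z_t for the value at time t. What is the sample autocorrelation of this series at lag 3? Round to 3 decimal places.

-0.437

Mean z̄ = (79.1 + 73.5 + 59.9 + 65.0 + 92.1 + 88.9 + 92.7)/7 = 78.7429
Deviations from mean: 0.3571, -5.2429, -18.8429, -13.7429, 13.3571, 10.1571, 13.9571
Numerator Σ_{t=1}^{4}(z_t−z̄)(z_{t+3}−z̄) = -458.1384
Denominator Σ(z_t−z̄)² = 1047.9171
r_3 = -458.1384 / 1047.9171 = -0.437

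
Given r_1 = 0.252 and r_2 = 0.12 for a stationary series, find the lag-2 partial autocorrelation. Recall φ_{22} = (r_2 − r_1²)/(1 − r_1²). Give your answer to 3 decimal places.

0.060

φ_{22} = (r_2 − r_1²) / (1 − r_1²)
r_1² = (0.252)² = 0.063504
Numerator = 0.12 − 0.0635 = 0.0565; denominator = 1 − 0.0635 = 0.9365
φ_{22} = 0.0565 / 0.9365 = 0.060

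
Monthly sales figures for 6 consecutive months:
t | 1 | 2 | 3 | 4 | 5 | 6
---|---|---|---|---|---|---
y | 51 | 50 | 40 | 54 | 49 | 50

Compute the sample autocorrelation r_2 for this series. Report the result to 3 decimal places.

-0.071

Mean ȳ = (51 + 50 + 40 + 54 + 49 + 50)/6 = 49.0000
Deviations from mean: 2.0000, 1.0000, -9.0000, 5.0000, 0.0000, 1.0000
Numerator Σ_{t=1}^{4}(y_t−ȳ)(y_{t+2}−ȳ) = -8.0000
Denominator Σ(y_t−ȳ)² = 112.0000
r_2 = -8.0000 / 112.0000 = -0.071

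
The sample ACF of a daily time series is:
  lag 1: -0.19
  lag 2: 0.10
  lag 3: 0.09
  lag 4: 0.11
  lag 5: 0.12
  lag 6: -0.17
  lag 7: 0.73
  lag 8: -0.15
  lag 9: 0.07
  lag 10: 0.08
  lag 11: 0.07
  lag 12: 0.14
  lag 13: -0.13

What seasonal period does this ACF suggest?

7

The largest autocorrelation is r_7 = 0.73; the remaining lags stay at or below 0.14.
The dominant spike at lag 7 indicates a seasonal period of 7.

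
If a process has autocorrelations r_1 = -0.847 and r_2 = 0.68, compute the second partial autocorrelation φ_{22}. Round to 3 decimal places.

φ_{22} = (r_2 − r_1²) / (1 − r_1²)
r_1² = (-0.847)² = 0.717409
Numerator = 0.68 − 0.7174 = -0.0374; denominator = 1 − 0.7174 = 0.2826
φ_{22} = -0.0374 / 0.2826 = -0.132

-0.132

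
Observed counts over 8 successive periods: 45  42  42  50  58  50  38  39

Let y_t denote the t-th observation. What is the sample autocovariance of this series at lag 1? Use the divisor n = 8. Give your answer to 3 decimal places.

15.719

Mean ȳ = (45 + 42 + 42 + 50 + 58 + 50 + 38 + 39)/8 = 45.5000
Deviations: -0.5000, -3.5000, -3.5000, 4.5000, 12.5000, 4.5000, -7.5000, -6.5000
Σ_{t=1}^{7}(y_t−ȳ)(y_{t+1}−ȳ) = 125.7500
γ_1 = 125.7500 / 8 = 15.719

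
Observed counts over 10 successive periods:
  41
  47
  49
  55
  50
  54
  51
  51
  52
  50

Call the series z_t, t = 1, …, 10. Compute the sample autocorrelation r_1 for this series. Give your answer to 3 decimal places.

Mean z̄ = (41 + 47 + 49 + 55 + 50 + 54 + 51 + 51 + 52 + 50)/10 = 50.0000
Numerator Σ_{t=1}^{9}(z_t−z̄)(z_{t+1}−z̄) = 32.0000
Denominator Σ(z_t−z̄)² = 138.0000
r_1 = 32.0000 / 138.0000 = 0.232

0.232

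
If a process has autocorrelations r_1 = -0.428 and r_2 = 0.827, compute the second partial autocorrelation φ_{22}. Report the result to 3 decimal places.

0.788

φ_{22} = (r_2 − r_1²) / (1 − r_1²)
r_1² = (-0.428)² = 0.183184
Numerator = 0.827 − 0.1832 = 0.6438; denominator = 1 − 0.1832 = 0.8168
φ_{22} = 0.6438 / 0.8168 = 0.788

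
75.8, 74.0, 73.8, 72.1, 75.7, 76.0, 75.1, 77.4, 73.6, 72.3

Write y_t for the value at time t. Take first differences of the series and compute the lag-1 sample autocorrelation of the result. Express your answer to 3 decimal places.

First differences Δy: -1.8, -0.2, -1.7, 3.6, 0.3, -0.9, 2.3, -3.8, -1.3
Mean of differences = -0.3889
Numerator Σ(Δy_t−Δȳ)(Δy_{t+1}−Δȳ) = -10.7868
Denominator Σ(Δy_t−Δȳ)² = 40.0889
r_1(Δy) = -10.7868 / 40.0889 = -0.269

-0.269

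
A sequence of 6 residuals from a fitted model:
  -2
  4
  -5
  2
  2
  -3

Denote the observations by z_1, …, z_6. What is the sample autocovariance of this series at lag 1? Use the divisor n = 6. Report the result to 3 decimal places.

Mean z̄ = (-2 + 4 − 5 + 2 + 2 − 3)/6 = -0.3333
Deviations: -1.6667, 4.3333, -4.6667, 2.3333, 2.3333, -2.6667
Σ_{t=1}^{5}(z_t−z̄)(z_{t+1}−z̄) = -39.1111
γ_1 = -39.1111 / 6 = -6.519

-6.519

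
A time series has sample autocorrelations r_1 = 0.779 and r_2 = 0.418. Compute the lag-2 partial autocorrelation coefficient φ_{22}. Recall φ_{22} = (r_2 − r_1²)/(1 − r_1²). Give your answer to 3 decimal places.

-0.480

φ_{22} = (r_2 − r_1²) / (1 − r_1²)
r_1² = (0.779)² = 0.606841
Numerator = 0.418 − 0.6068 = -0.1888; denominator = 1 − 0.6068 = 0.3932
φ_{22} = -0.1888 / 0.3932 = -0.480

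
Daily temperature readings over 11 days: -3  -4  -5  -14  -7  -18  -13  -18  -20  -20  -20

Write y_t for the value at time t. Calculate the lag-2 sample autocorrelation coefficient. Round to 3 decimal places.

0.487

Mean ȳ = (-3 − 4 − 5 − 14 − 7 − 18 − 13 − 18 − 20 − 20 − 20)/11 = -12.9091
Numerator Σ_{t=1}^{9}(y_t−ȳ)(y_{t+2}−ȳ) = 233.3471
Denominator Σ(y_t−ȳ)² = 478.9091
r_2 = 233.3471 / 478.9091 = 0.487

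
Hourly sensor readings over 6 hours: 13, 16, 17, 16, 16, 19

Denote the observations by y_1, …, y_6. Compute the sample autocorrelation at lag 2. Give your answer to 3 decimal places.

-0.171

Mean ȳ = (13 + 16 + 17 + 16 + 16 + 19)/6 = 16.1667
Deviations from mean: -3.1667, -0.1667, 0.8333, -0.1667, -0.1667, 2.8333
Numerator Σ_{t=1}^{4}(y_t−ȳ)(y_{t+2}−ȳ) = -3.2222
Denominator Σ(y_t−ȳ)² = 18.8333
r_2 = -3.2222 / 18.8333 = -0.171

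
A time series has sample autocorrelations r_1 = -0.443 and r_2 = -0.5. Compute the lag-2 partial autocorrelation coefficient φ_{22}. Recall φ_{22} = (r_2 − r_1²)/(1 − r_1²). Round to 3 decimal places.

-0.866

φ_{22} = (r_2 − r_1²) / (1 − r_1²)
r_1² = (-0.443)² = 0.196249
Numerator = -0.5 − 0.1962 = -0.6962; denominator = 1 − 0.1962 = 0.8038
φ_{22} = -0.6962 / 0.8038 = -0.866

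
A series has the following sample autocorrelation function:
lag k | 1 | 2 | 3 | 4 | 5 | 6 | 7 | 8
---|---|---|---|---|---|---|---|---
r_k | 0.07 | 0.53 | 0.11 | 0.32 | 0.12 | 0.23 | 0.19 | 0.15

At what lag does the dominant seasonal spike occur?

The largest autocorrelation is r_2 = 0.53, with weaker echoes at lags 4 (0.32) and 6 (0.23); the remaining lags stay at or below 0.19.
The dominant spike at lag 2 indicates a seasonal period of 2.

2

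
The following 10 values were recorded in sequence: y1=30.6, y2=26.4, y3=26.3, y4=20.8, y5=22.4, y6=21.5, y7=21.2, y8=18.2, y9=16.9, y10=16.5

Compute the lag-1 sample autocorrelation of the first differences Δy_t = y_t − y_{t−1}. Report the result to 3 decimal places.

-0.524

First differences Δy: -4.2, -0.1, -5.5, 1.6, -0.9, -0.3, -3.0, -1.3, -0.4
Mean of differences = -1.5667
Numerator Σ(Δy_t−Δȳ)(Δy_{t+1}−Δȳ) = -21.0178
Denominator Σ(Δy_t−Δȳ)² = 40.1200
r_1(Δy) = -21.0178 / 40.1200 = -0.524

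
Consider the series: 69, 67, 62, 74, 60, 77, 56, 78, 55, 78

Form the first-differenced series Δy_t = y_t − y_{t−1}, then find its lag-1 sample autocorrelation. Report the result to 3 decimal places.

First differences Δy: -2, -5, 12, -14, 17, -21, 22, -23, 23
Mean of differences = 1.0000
Numerator Σ(Δy_t−Δȳ)(Δy_{t+1}−Δȳ) = -2299.0000
Denominator Σ(Δy_t−Δȳ)² = 2632.0000
r_1(Δy) = -2299.0000 / 2632.0000 = -0.873

-0.873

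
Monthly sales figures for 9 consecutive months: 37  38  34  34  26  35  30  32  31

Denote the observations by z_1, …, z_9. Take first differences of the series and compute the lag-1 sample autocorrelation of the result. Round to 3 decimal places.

First differences Δz: 1, -4, 0, -8, 9, -5, 2, -1
Mean of differences = -0.7500
Numerator Σ(Δz_t−Δz̄)(Δz_{t+1}−Δz̄) = -138.0625
Denominator Σ(Δz_t−Δz̄)² = 187.5000
r_1(Δz) = -138.0625 / 187.5000 = -0.736

-0.736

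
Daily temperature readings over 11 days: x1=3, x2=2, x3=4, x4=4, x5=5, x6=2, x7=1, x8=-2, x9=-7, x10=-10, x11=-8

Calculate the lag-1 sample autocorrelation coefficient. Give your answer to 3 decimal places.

Mean x̄ = (3 + 2 + 4 + 4 + 5 + 2 + 1 − 2 − 7 − 10 − 8)/11 = -0.5455
Numerator Σ_{t=1}^{10}(x_t−x̄)(x_{t+1}−x̄) = 223.1570
Denominator Σ(x_t−x̄)² = 288.7273
r_1 = 223.1570 / 288.7273 = 0.773

0.773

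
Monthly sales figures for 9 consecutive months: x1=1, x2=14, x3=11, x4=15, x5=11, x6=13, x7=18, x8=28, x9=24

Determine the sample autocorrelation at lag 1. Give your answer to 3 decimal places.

0.358

Mean x̄ = (1 + 14 + 11 + 15 + 11 + 13 + 18 + 28 + 24)/9 = 15.0000
Numerator Σ_{t=1}^{8}(x_t−x̄)(x_{t+1}−x̄) = 176.0000
Denominator Σ(x_t−x̄)² = 492.0000
r_1 = 176.0000 / 492.0000 = 0.358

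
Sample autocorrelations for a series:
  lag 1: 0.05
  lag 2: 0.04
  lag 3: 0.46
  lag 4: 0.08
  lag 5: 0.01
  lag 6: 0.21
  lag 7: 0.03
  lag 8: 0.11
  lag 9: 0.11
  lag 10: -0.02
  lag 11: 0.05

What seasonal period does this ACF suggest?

The largest autocorrelation is r_3 = 0.46, with a weaker echo at lag 6 (0.21); the remaining lags stay at or below 0.11.
The dominant spike at lag 3 indicates a seasonal period of 3.

3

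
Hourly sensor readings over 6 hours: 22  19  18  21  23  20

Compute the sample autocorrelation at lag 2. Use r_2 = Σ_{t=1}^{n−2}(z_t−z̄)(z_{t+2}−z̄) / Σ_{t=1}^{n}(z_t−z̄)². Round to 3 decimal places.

-0.629

Mean z̄ = (22 + 19 + 18 + 21 + 23 + 20)/6 = 20.5000
Deviations from mean: 1.5000, -1.5000, -2.5000, 0.5000, 2.5000, -0.5000
Numerator Σ_{t=1}^{4}(z_t−z̄)(z_{t+2}−z̄) = -11.0000
Denominator Σ(z_t−z̄)² = 17.5000
r_2 = -11.0000 / 17.5000 = -0.629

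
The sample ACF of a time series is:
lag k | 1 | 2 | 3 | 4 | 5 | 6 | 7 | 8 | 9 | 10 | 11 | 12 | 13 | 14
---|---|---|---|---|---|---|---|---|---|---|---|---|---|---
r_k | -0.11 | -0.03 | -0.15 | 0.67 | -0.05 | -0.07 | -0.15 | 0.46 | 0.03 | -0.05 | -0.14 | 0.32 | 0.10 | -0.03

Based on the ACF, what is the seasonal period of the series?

The largest autocorrelation is r_4 = 0.67, with weaker echoes at lags 8 (0.46) and 12 (0.32); the remaining lags stay at or below 0.10.
The dominant spike at lag 4 indicates a seasonal period of 4.

4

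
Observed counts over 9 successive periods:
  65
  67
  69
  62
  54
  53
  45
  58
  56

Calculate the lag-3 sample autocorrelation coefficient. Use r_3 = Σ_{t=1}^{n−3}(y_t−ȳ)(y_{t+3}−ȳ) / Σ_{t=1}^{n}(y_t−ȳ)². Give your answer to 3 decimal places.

-0.216

Mean ȳ = (65 + 67 + 69 + 62 + 54 + 53 + 45 + 58 + 56)/9 = 58.7778
Σ(y_t−ȳ)(y_{t+3}−ȳ) = (20.0494) + (-39.2840) + (-59.0617) + (-44.3951) + (3.7160) + (16.0494) = -102.9259
Denominator Σ(y_t−ȳ)² = 475.5556
r_3 = -102.9259 / 475.5556 = -0.216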